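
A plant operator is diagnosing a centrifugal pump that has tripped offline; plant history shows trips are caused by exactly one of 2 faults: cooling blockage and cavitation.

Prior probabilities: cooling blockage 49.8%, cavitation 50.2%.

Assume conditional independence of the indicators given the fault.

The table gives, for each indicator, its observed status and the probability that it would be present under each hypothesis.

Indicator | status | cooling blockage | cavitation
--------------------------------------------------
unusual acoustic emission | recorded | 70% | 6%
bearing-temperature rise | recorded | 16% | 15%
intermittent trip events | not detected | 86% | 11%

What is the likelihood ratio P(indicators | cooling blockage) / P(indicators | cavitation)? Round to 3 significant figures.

The Bayes factor is the ratio of the joint likelihoods of the indicator pattern under the two hypotheses (using 1 − P(present | H) for each absent indicator).
  cooling blockage: 0.70 × 0.16 × (1 − 0.86) = 0.01568
  cavitation: 0.06 × 0.15 × (1 − 0.11) = 0.00801
Bayes factor = 0.01568 / 0.00801 ≈ 1.96

1.96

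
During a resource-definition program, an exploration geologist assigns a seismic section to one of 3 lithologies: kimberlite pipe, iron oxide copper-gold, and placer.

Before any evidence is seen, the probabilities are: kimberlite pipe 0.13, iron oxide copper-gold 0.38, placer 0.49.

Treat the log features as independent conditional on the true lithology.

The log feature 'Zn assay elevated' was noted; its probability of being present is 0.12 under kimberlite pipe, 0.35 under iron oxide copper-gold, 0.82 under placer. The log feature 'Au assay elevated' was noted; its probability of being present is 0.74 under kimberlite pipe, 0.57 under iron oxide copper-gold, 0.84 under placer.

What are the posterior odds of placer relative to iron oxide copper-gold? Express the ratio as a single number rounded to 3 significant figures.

4.45

The normalizing constant cancels in an odds ratio, so compute prior × likelihood for the two hypotheses only:
  placer: 0.49 × 0.82 × 0.84 = 0.33751
  iron oxide copper-gold: 0.38 × 0.35 × 0.57 = 0.07581
Odds(placer : iron oxide copper-gold) = 0.33751 / 0.07581 ≈ 4.45.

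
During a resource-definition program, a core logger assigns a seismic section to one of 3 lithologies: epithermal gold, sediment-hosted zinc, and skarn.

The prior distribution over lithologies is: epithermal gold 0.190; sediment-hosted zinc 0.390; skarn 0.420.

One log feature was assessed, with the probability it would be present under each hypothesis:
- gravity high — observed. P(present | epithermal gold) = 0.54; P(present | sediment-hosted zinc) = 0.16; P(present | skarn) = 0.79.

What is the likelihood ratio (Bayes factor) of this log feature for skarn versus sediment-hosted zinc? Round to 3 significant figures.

4.94

The Bayes factor is the ratio of the two likelihoods.
  skarn: 0.79
  sediment-hosted zinc: 0.16
Bayes factor = 0.79 / 0.16 ≈ 4.94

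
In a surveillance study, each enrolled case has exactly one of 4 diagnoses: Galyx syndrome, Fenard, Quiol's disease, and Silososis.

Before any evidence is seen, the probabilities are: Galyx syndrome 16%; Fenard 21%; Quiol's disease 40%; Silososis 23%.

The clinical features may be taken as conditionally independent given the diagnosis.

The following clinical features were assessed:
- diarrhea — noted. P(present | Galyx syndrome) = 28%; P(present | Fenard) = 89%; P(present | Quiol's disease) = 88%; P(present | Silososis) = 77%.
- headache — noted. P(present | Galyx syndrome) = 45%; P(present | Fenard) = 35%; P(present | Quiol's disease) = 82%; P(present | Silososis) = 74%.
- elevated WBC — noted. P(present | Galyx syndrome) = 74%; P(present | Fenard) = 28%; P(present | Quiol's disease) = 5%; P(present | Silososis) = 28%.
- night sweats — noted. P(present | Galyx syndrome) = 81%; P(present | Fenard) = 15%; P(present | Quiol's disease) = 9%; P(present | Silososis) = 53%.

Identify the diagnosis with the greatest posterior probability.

Silososis

For each hypothesis, the unnormalized posterior weight is prior × product of the clinical feature likelihoods:
  Galyx syndrome: 0.16 × 0.28 × 0.45 × 0.74 × 0.81 = 0.012084
  Fenard: 0.21 × 0.89 × 0.35 × 0.28 × 0.15 = 0.0027474
  Quiol's disease: 0.40 × 0.88 × 0.82 × 0.05 × 0.09 = 0.0012989
  Silososis: 0.23 × 0.77 × 0.74 × 0.28 × 0.53 = 0.019448
The unnormalized weights sum to 0.035579.
P(Galyx syndrome | evidence) ≈ 0.012084 / 0.035579 ≈ 0.340
P(Fenard | evidence) ≈ 0.0027474 / 0.035579 ≈ 0.077
P(Quiol's disease | evidence) ≈ 0.0012989 / 0.035579 ≈ 0.037
P(Silososis | evidence) ≈ 0.019448 / 0.035579 ≈ 0.547
The largest is 0.547, so Silososis is most probable.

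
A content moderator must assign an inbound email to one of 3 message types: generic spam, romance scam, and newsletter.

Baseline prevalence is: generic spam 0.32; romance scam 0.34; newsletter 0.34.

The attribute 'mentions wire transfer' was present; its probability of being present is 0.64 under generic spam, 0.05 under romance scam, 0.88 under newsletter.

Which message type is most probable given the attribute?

newsletter

For each hypothesis, the unnormalized posterior weight is prior × likelihood:
  generic spam: 0.32 × 0.64 = 0.2048
  romance scam: 0.34 × 0.05 = 0.017
  newsletter: 0.34 × 0.88 = 0.2992
Normalizing constant Z = 0.2048 + 0.017 + 0.2992 = 0.521.
P(generic spam | evidence) ≈ 0.2048 / 0.521 ≈ 0.393
P(romance scam | evidence) ≈ 0.017 / 0.521 ≈ 0.033
P(newsletter | evidence) ≈ 0.2992 / 0.521 ≈ 0.574
The largest is 0.574, so newsletter is most probable.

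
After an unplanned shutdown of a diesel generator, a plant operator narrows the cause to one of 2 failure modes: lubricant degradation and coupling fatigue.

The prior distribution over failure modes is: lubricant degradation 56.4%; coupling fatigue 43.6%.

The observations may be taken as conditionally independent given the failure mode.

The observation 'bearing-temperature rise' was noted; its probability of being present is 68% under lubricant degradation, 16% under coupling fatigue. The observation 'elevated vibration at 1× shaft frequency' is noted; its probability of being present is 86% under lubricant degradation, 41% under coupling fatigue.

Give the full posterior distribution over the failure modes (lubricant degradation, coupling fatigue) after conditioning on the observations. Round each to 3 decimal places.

0.920, 0.080

For each hypothesis, the unnormalized posterior weight is prior × product of the observation likelihoods:
  lubricant degradation: 0.564 × 0.68 × 0.86 = 0.32983
  coupling fatigue: 0.436 × 0.16 × 0.41 = 0.028602
The unnormalized weights sum to 0.35843.
P(lubricant degradation | evidence) = 0.32983 / 0.35843 ≈ 0.920
P(coupling fatigue | evidence) = 0.028602 / 0.35843 ≈ 0.080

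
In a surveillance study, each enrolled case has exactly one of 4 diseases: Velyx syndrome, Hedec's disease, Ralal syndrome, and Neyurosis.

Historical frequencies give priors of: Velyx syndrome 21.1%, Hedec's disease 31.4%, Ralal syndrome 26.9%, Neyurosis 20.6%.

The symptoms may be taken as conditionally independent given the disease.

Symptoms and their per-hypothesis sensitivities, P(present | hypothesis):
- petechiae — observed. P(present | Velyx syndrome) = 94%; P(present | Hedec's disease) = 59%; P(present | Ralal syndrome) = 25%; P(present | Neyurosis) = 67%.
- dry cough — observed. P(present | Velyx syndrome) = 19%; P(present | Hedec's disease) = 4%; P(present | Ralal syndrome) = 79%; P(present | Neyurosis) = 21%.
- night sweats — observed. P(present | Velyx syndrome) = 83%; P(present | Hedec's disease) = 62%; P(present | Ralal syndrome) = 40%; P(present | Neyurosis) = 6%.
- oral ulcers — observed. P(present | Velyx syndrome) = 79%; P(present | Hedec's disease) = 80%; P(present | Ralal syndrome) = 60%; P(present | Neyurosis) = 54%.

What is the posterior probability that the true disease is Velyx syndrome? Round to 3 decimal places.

For each hypothesis, the unnormalized posterior weight is prior × product of the symptom likelihoods:
  Velyx syndrome: 0.211 × 0.94 × 0.19 × 0.83 × 0.79 = 0.02471
  Hedec's disease: 0.314 × 0.59 × 0.04 × 0.62 × 0.80 = 0.0036756
  Ralal syndrome: 0.269 × 0.25 × 0.79 × 0.40 × 0.60 = 0.012751
  Neyurosis: 0.206 × 0.67 × 0.21 × 0.06 × 0.54 = 0.00093909
Normalizing constant Z = 0.02471 + 0.0036756 + 0.012751 + 0.00093909 = 0.042075.
P(Velyx syndrome | evidence) = 0.02471 / 0.042075 ≈ 0.587.

0.587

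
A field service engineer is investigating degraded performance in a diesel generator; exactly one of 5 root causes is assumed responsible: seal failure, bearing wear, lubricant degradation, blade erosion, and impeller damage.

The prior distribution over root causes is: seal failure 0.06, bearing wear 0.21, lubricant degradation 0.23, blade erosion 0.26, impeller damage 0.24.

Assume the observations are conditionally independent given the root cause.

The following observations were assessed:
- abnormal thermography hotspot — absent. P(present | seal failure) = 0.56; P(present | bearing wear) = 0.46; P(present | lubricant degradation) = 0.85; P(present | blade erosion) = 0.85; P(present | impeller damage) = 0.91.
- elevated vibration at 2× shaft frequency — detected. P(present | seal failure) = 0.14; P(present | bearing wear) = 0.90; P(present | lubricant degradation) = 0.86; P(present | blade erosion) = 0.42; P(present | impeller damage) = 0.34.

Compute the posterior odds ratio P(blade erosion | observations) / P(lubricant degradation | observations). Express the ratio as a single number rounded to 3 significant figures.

Posterior odds equal prior odds times the likelihood ratio; only the two competing hypotheses matter (using 1 − P(present | H) for each absent observation).
  blade erosion: 0.26 × (1 − 0.85) × 0.42 = 0.01638
  lubricant degradation: 0.23 × (1 − 0.85) × 0.86 = 0.02967
Odds(blade erosion : lubricant degradation) = 0.01638 / 0.02967 ≈ 0.552.

0.552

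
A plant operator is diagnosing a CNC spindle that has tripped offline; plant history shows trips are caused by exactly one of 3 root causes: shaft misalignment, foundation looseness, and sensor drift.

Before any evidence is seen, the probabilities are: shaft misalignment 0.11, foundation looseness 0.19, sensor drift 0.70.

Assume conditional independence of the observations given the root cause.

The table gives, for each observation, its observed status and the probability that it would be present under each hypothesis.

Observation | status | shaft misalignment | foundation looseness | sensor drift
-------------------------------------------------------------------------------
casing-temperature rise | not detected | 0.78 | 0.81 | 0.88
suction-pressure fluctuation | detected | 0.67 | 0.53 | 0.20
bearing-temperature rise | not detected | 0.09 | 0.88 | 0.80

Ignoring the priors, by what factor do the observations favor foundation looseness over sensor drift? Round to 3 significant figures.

Take the product of per-observation likelihoods under each hypothesis (using 1 − P(present | H) for each absent observation), then divide.
  foundation looseness: (1 − 0.81) × 0.53 × (1 − 0.88) = 0.012084
  sensor drift: (1 − 0.88) × 0.20 × (1 − 0.80) = 0.0048
Bayes factor = 0.012084 / 0.0048 ≈ 2.52

2.52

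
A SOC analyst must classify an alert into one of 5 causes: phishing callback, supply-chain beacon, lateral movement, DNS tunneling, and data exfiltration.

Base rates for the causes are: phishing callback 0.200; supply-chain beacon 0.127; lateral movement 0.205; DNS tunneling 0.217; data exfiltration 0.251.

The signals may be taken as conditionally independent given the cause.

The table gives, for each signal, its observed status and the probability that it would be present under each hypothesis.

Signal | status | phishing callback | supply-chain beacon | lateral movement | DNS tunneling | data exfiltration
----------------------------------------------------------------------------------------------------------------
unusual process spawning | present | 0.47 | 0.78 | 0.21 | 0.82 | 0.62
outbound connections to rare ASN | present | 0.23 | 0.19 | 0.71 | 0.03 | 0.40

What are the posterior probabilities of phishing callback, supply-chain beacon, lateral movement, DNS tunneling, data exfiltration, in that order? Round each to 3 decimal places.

For each hypothesis, the unnormalized posterior weight is prior × product of the signal likelihoods:
  phishing callback: 0.200 × 0.47 × 0.23 = 0.02162
  supply-chain beacon: 0.127 × 0.78 × 0.19 = 0.018821
  lateral movement: 0.205 × 0.21 × 0.71 = 0.030565
  DNS tunneling: 0.217 × 0.82 × 0.03 = 0.0053382
  data exfiltration: 0.251 × 0.62 × 0.40 = 0.062248
The unnormalized weights sum to 0.13859.
P(phishing callback | evidence) = 0.02162 / 0.13859 ≈ 0.156
P(supply-chain beacon | evidence) = 0.018821 / 0.13859 ≈ 0.136
P(lateral movement | evidence) = 0.030565 / 0.13859 ≈ 0.221
P(DNS tunneling | evidence) = 0.0053382 / 0.13859 ≈ 0.039
P(data exfiltration | evidence) = 0.062248 / 0.13859 ≈ 0.449

0.156, 0.136, 0.221, 0.039, 0.449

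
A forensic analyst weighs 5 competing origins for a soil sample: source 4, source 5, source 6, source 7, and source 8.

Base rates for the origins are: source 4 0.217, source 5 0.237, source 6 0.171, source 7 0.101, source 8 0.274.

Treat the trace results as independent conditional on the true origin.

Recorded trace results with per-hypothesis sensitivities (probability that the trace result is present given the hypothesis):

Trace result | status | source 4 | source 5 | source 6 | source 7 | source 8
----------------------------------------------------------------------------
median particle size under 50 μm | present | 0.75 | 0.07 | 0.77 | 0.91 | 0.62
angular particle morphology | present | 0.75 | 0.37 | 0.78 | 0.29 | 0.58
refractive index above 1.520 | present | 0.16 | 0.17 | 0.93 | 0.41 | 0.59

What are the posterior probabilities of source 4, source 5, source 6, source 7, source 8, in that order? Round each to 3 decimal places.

0.105, 0.006, 0.516, 0.059, 0.314

Multiply each prior by the joint likelihood of the trace result pattern:
  source 4: 0.217 × 0.75 × 0.75 × 0.16 = 0.01953
  source 5: 0.237 × 0.07 × 0.37 × 0.17 = 0.0010435
  source 6: 0.171 × 0.77 × 0.78 × 0.93 = 0.095513
  source 7: 0.101 × 0.91 × 0.29 × 0.41 = 0.010928
  source 8: 0.274 × 0.62 × 0.58 × 0.59 = 0.058133
Normalizing constant Z = 0.01953 + 0.0010435 + 0.095513 + 0.010928 + 0.058133 = 0.18515.
P(source 4 | evidence) = 0.01953 / 0.18515 ≈ 0.105
P(source 5 | evidence) = 0.0010435 / 0.18515 ≈ 0.006
P(source 6 | evidence) = 0.095513 / 0.18515 ≈ 0.516
P(source 7 | evidence) = 0.010928 / 0.18515 ≈ 0.059
P(source 8 | evidence) = 0.058133 / 0.18515 ≈ 0.314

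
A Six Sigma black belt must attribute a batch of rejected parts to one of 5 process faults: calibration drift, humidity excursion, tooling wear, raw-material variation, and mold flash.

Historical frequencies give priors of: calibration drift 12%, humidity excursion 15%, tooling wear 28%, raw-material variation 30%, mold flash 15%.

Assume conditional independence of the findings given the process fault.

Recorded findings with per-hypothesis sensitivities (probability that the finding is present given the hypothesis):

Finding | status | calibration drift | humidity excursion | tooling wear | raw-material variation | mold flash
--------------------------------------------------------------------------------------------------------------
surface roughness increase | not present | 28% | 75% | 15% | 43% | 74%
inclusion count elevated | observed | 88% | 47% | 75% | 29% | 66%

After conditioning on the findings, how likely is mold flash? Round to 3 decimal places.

0.074

For each hypothesis, the unnormalized posterior weight is prior × product of the finding likelihoods (using 1 − P(present | H) for each absent finding):
  calibration drift: 0.12 × (1 − 0.28) × 0.88 = 0.076032
  humidity excursion: 0.15 × (1 − 0.75) × 0.47 = 0.017625
  tooling wear: 0.28 × (1 − 0.15) × 0.75 = 0.1785
  raw-material variation: 0.30 × (1 − 0.43) × 0.29 = 0.04959
  mold flash: 0.15 × (1 − 0.74) × 0.66 = 0.02574
Normalizing constant Z = 0.076032 + 0.017625 + 0.1785 + 0.04959 + 0.02574 = 0.34749.
P(mold flash | evidence) = 0.02574 / 0.34749 ≈ 0.074.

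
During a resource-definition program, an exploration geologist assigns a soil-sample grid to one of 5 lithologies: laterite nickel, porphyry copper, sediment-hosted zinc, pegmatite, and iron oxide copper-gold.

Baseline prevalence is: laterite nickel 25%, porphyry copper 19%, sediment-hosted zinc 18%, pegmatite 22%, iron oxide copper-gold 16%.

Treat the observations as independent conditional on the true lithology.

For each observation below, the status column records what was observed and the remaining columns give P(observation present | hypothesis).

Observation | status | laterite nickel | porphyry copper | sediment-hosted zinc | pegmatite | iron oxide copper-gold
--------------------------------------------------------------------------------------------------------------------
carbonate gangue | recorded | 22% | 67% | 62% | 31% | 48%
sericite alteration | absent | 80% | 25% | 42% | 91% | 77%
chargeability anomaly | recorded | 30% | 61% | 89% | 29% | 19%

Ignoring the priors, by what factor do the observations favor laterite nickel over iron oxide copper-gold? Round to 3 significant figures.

0.629

Joint likelihood of the evidence pattern under each hypothesis (using 1 − P(present | H) for each absent observation):
  laterite nickel: 0.22 × (1 − 0.80) × 0.30 = 0.0132
  iron oxide copper-gold: 0.48 × (1 − 0.77) × 0.19 = 0.020976
Bayes factor = 0.0132 / 0.020976 ≈ 0.629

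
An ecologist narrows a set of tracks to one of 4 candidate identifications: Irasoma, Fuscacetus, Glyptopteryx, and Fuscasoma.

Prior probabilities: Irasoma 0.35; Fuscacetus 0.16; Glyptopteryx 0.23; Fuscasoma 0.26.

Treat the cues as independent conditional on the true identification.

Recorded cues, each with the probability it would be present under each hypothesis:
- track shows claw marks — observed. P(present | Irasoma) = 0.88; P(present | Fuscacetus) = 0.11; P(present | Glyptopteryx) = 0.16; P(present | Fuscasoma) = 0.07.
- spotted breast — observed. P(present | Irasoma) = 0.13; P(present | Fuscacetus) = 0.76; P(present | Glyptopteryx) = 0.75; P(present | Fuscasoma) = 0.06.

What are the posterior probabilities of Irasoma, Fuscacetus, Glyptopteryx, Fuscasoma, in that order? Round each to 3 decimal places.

0.488, 0.163, 0.336, 0.013

Multiply each prior by the joint likelihood of the cue pattern:
  Irasoma: 0.35 × 0.88 × 0.13 = 0.04004
  Fuscacetus: 0.16 × 0.11 × 0.76 = 0.013376
  Glyptopteryx: 0.23 × 0.16 × 0.75 = 0.0276
  Fuscasoma: 0.26 × 0.07 × 0.06 = 0.001092
The unnormalized weights sum to 0.082108.
P(Irasoma | evidence) = 0.04004 / 0.082108 ≈ 0.488
P(Fuscacetus | evidence) = 0.013376 / 0.082108 ≈ 0.163
P(Glyptopteryx | evidence) = 0.0276 / 0.082108 ≈ 0.336
P(Fuscasoma | evidence) = 0.001092 / 0.082108 ≈ 0.013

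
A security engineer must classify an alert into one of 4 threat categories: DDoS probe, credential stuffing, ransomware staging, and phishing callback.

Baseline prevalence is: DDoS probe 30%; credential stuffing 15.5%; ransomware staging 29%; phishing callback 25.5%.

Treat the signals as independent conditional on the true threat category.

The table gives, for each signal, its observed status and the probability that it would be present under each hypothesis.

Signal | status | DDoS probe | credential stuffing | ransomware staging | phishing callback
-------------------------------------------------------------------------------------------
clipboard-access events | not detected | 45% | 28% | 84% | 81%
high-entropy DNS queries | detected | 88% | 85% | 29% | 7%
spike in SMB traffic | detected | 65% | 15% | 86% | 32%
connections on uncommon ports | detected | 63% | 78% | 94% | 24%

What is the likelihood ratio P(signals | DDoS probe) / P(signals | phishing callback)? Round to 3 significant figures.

194

Take the product of per-signal likelihoods under each hypothesis (using 1 − P(present | H) for each absent signal), then divide.
  DDoS probe: (1 − 0.45) × 0.88 × 0.65 × 0.63 = 0.1982
  phishing callback: (1 − 0.81) × 0.07 × 0.32 × 0.24 = 0.0010214
Bayes factor = 0.1982 / 0.0010214 ≈ 194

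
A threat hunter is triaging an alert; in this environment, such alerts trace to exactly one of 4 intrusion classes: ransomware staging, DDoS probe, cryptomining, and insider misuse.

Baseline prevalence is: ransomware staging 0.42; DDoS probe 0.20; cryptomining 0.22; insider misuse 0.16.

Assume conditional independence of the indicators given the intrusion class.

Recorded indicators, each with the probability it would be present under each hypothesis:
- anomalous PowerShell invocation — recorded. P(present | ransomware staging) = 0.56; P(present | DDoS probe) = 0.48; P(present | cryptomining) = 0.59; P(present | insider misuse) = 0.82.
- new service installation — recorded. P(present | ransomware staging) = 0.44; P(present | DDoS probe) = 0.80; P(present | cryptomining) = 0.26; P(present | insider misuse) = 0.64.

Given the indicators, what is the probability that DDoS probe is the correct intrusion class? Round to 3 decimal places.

For each hypothesis, the unnormalized posterior weight is prior × product of the indicator likelihoods:
  ransomware staging: 0.42 × 0.56 × 0.44 = 0.10349
  DDoS probe: 0.20 × 0.48 × 0.80 = 0.0768
  cryptomining: 0.22 × 0.59 × 0.26 = 0.033748
  insider misuse: 0.16 × 0.82 × 0.64 = 0.083968
The unnormalized weights sum to 0.298.
P(DDoS probe | evidence) = 0.0768 / 0.298 ≈ 0.258.

0.258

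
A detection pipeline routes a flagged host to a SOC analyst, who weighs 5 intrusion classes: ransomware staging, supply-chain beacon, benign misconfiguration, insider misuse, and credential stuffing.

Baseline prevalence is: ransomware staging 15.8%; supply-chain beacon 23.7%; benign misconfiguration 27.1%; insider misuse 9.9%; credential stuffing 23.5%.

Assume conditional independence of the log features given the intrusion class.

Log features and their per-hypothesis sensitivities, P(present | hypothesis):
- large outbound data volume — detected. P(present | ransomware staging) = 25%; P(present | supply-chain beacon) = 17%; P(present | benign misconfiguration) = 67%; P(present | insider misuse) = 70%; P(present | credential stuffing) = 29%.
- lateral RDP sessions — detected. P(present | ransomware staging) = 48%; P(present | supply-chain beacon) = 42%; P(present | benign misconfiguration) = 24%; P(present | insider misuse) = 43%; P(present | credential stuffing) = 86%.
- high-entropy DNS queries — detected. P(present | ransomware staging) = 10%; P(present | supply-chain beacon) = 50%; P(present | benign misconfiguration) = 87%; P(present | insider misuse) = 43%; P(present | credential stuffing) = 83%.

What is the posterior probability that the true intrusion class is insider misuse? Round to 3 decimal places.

0.117

By Bayes' rule with conditional independence, the unnormalized weight for each hypothesis is prior × ∏ likelihoods:
  ransomware staging: 0.158 × 0.25 × 0.48 × 0.10 = 0.001896
  supply-chain beacon: 0.237 × 0.17 × 0.42 × 0.50 = 0.0084609
  benign misconfiguration: 0.271 × 0.67 × 0.24 × 0.87 = 0.037912
  insider misuse: 0.099 × 0.70 × 0.43 × 0.43 = 0.012814
  credential stuffing: 0.235 × 0.29 × 0.86 × 0.83 = 0.048645
Marginal likelihood of the evidence = 0.10973.
P(insider misuse | evidence) = 0.012814 / 0.10973 ≈ 0.117.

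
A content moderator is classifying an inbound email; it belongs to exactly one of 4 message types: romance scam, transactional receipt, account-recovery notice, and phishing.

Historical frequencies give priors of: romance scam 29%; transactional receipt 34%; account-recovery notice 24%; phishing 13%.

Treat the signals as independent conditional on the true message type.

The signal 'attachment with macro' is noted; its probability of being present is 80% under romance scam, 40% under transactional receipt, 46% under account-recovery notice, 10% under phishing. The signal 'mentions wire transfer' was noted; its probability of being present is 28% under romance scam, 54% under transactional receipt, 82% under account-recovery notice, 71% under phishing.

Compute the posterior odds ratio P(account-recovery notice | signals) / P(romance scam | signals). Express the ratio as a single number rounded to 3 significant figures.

Posterior odds equal prior odds times the likelihood ratio; only the two competing hypotheses matter.
  account-recovery notice: 0.24 × 0.46 × 0.82 = 0.090528
  romance scam: 0.29 × 0.80 × 0.28 = 0.06496
Posterior odds = 0.090528 / 0.06496 ≈ 1.39.

1.39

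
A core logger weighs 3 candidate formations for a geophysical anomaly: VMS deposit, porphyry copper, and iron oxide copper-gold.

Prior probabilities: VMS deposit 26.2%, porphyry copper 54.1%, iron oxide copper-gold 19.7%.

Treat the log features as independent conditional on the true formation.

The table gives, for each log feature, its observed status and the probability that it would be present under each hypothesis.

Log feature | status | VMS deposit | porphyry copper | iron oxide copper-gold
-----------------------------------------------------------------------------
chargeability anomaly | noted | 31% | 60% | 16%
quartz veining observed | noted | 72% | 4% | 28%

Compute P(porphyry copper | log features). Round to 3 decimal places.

For each hypothesis, the unnormalized posterior weight is prior × product of the log feature likelihoods:
  VMS deposit: 0.262 × 0.31 × 0.72 = 0.058478
  porphyry copper: 0.541 × 0.60 × 0.04 = 0.012984
  iron oxide copper-gold: 0.197 × 0.16 × 0.28 = 0.0088256
Normalizing constant Z = 0.058478 + 0.012984 + 0.0088256 = 0.080288.
P(porphyry copper | evidence) = 0.012984 / 0.080288 ≈ 0.162.

0.162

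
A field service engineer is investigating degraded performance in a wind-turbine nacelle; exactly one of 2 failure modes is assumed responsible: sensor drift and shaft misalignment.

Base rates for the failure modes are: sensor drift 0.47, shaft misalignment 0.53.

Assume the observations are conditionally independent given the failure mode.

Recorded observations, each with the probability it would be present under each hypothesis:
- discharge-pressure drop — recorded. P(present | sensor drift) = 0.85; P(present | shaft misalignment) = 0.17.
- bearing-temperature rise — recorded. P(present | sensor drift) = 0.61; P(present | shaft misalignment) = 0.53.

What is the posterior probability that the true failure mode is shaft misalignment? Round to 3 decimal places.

0.164

Multiply each prior by the joint likelihood of the evidence pattern:
  sensor drift: 0.47 × 0.85 × 0.61 = 0.24369
  shaft misalignment: 0.53 × 0.17 × 0.53 = 0.047753
Marginal likelihood of the evidence = 0.29145.
P(shaft misalignment | evidence) = 0.047753 / 0.29145 ≈ 0.164.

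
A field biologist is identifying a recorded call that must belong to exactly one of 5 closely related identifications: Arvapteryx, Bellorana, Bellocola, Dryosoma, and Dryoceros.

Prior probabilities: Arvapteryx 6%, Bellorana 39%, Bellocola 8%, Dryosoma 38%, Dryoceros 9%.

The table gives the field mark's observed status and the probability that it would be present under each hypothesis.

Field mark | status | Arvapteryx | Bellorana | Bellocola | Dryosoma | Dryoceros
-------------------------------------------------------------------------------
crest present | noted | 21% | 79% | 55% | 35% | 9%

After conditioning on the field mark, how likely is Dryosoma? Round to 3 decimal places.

By Bayes' rule, the unnormalized weight for each hypothesis is prior × likelihood:
  Arvapteryx: 0.06 × 0.21 = 0.0126
  Bellorana: 0.39 × 0.79 = 0.3081
  Bellocola: 0.08 × 0.55 = 0.044
  Dryosoma: 0.38 × 0.35 = 0.133
  Dryoceros: 0.09 × 0.09 = 0.0081
The unnormalized weights sum to 0.5058.
P(Dryosoma | evidence) = 0.133 / 0.5058 ≈ 0.263.

0.263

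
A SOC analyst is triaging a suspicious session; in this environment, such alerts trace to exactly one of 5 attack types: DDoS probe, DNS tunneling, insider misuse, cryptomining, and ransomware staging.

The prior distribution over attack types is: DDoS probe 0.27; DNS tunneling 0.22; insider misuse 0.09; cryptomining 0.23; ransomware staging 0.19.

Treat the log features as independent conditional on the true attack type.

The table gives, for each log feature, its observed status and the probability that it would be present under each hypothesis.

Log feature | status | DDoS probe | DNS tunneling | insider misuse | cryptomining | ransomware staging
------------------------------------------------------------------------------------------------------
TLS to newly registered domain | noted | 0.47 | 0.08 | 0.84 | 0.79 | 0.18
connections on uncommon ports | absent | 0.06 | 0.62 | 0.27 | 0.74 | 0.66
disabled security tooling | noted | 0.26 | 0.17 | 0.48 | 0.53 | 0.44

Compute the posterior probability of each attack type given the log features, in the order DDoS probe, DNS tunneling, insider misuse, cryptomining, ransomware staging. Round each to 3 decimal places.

For each hypothesis, the unnormalized posterior weight is prior × product of the log feature likelihoods (using 1 − P(present | H) for each absent log feature):
  DDoS probe: 0.27 × 0.47 × (1 − 0.06) × 0.26 = 0.031014
  DNS tunneling: 0.22 × 0.08 × (1 − 0.62) × 0.17 = 0.001137
  insider misuse: 0.09 × 0.84 × (1 − 0.27) × 0.48 = 0.02649
  cryptomining: 0.23 × 0.79 × (1 − 0.74) × 0.53 = 0.025038
  ransomware staging: 0.19 × 0.18 × (1 − 0.66) × 0.44 = 0.0051163
The unnormalized weights sum to 0.088796.
P(DDoS probe | evidence) = 0.031014 / 0.088796 ≈ 0.349
P(DNS tunneling | evidence) = 0.001137 / 0.088796 ≈ 0.013
P(insider misuse | evidence) = 0.02649 / 0.088796 ≈ 0.298
P(cryptomining | evidence) = 0.025038 / 0.088796 ≈ 0.282
P(ransomware staging | evidence) = 0.0051163 / 0.088796 ≈ 0.058

0.349, 0.013, 0.298, 0.282, 0.058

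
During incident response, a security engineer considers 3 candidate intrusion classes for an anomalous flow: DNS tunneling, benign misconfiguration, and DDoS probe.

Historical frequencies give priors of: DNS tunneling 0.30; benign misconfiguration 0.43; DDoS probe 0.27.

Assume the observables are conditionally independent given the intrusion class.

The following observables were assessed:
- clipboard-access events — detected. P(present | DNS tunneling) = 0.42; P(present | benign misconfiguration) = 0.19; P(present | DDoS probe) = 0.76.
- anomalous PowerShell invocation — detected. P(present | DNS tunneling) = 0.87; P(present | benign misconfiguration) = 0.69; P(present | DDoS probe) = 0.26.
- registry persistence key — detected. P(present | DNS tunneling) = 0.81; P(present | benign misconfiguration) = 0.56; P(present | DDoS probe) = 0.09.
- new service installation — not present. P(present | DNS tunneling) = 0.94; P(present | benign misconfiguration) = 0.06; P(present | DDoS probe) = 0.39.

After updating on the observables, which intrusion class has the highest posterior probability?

benign misconfiguration

For each hypothesis, the unnormalized posterior weight is prior × product of the observable likelihoods (using 1 − P(present | H) for each absent observable):
  DNS tunneling: 0.30 × 0.42 × 0.87 × 0.81 × (1 − 0.94) = 0.0053275
  benign misconfiguration: 0.43 × 0.19 × 0.69 × 0.56 × (1 − 0.06) = 0.029675
  DDoS probe: 0.27 × 0.76 × 0.26 × 0.09 × (1 − 0.39) = 0.002929
Marginal likelihood of the evidence = 0.037931.
P(DNS tunneling | evidence) ≈ 0.0053275 / 0.037931 ≈ 0.140
P(benign misconfiguration | evidence) ≈ 0.029675 / 0.037931 ≈ 0.782
P(DDoS probe | evidence) ≈ 0.002929 / 0.037931 ≈ 0.077
The largest is 0.782, so benign misconfiguration is most probable.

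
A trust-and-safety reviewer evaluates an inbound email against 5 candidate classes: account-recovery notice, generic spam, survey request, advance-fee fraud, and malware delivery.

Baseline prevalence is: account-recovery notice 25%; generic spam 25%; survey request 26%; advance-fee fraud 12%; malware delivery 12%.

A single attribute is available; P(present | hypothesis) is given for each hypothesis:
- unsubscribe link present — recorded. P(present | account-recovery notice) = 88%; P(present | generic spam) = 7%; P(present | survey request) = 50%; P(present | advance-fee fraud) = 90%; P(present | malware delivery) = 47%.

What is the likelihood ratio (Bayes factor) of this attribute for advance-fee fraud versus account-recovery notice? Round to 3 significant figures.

The Bayes factor is the ratio of the two likelihoods.
  advance-fee fraud: 0.9
  account-recovery notice: 0.88
Bayes factor = 0.9 / 0.88 ≈ 1.02

1.02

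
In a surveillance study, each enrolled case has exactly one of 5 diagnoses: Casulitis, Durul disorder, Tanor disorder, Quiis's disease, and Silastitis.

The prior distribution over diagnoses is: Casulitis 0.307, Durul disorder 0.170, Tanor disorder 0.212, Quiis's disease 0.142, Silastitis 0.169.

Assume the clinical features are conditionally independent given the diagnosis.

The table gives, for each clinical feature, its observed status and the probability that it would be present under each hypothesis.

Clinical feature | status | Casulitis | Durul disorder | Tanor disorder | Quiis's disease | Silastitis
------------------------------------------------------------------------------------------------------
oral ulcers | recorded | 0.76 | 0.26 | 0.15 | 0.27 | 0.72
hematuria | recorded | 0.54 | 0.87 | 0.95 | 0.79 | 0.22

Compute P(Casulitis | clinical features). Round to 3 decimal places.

0.501

By Bayes' rule with conditional independence, the unnormalized weight for each hypothesis is prior × ∏ likelihoods:
  Casulitis: 0.307 × 0.76 × 0.54 = 0.12599
  Durul disorder: 0.170 × 0.26 × 0.87 = 0.038454
  Tanor disorder: 0.212 × 0.15 × 0.95 = 0.03021
  Quiis's disease: 0.142 × 0.27 × 0.79 = 0.030289
  Silastitis: 0.169 × 0.72 × 0.22 = 0.02677
The unnormalized weights sum to 0.25172.
P(Casulitis | evidence) = 0.12599 / 0.25172 ≈ 0.501.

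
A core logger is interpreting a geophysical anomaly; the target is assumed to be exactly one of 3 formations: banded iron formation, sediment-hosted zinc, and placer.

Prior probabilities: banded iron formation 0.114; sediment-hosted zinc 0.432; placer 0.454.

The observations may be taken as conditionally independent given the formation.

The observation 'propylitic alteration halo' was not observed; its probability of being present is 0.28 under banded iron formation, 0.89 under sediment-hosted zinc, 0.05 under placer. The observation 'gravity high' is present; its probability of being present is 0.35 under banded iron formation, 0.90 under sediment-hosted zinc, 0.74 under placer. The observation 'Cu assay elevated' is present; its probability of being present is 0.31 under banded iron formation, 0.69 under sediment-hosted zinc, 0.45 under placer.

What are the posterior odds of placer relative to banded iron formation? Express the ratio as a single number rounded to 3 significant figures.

The normalizing constant cancels in an odds ratio, so compute prior × likelihood for the two hypotheses only (using 1 − P(present | H) for each absent observation):
  placer: 0.454 × (1 − 0.05) × 0.74 × 0.45 = 0.14362
  banded iron formation: 0.114 × (1 − 0.28) × 0.35 × 0.31 = 0.0089057
Odds(placer : banded iron formation) = 0.14362 / 0.0089057 ≈ 16.1.

16.1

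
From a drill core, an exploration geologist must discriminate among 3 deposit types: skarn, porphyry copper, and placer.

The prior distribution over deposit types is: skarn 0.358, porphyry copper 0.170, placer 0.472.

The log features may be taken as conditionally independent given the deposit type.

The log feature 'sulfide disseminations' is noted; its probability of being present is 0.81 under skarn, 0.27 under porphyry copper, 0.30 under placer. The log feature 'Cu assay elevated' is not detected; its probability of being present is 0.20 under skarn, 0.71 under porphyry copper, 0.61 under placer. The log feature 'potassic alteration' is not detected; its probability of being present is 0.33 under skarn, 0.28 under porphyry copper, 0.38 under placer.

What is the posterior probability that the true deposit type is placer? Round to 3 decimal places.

Multiply each prior by the joint likelihood of the log feature pattern (using 1 − P(present | H) for each absent log feature):
  skarn: 0.358 × 0.81 × (1 − 0.20) × (1 − 0.33) = 0.15543
  porphyry copper: 0.170 × 0.27 × (1 − 0.71) × (1 − 0.28) = 0.0095839
  placer: 0.472 × 0.30 × (1 − 0.61) × (1 − 0.38) = 0.034239
The unnormalized weights sum to 0.19925.
P(placer | evidence) = 0.034239 / 0.19925 ≈ 0.172.

0.172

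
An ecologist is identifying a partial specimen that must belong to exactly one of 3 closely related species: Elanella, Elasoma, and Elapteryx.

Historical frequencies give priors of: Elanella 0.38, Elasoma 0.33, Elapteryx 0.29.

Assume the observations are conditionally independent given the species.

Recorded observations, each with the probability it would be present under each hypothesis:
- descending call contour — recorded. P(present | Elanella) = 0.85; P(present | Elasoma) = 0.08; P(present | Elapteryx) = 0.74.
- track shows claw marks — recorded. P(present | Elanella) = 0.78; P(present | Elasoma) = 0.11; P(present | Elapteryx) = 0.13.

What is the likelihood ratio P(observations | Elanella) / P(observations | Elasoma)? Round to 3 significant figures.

The Bayes factor is the ratio of the joint likelihoods of the evidence pattern under the two hypotheses.
  Elanella: 0.85 × 0.78 = 0.663
  Elasoma: 0.08 × 0.11 = 0.0088
Bayes factor = 0.663 / 0.0088 ≈ 75.3

75.3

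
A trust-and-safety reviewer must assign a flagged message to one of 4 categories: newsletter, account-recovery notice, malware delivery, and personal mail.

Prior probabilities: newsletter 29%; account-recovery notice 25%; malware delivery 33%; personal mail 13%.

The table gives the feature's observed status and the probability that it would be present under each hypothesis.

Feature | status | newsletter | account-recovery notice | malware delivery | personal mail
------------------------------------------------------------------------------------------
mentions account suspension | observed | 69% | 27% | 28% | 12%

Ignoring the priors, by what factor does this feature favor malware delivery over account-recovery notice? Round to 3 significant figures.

1.04

The Bayes factor is the ratio of the two likelihoods.
  malware delivery: 0.28
  account-recovery notice: 0.27
Bayes factor = 0.28 / 0.27 ≈ 1.04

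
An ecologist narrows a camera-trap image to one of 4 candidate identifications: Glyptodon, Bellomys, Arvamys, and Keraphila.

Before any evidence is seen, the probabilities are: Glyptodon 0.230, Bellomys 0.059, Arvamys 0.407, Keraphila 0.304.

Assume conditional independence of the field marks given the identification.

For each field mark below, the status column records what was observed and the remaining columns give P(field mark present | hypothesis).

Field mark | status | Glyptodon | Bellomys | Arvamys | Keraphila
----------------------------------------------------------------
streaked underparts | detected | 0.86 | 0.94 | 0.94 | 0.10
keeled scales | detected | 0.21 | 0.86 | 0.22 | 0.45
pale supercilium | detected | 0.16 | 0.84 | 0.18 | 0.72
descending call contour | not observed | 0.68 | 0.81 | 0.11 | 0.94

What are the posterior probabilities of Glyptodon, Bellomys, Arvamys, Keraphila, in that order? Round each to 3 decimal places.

For each hypothesis, the unnormalized posterior weight is prior × product of the field mark likelihoods (using 1 − P(present | H) for each absent field mark):
  Glyptodon: 0.230 × 0.86 × 0.21 × 0.16 × (1 − 0.68) = 0.0021267
  Bellomys: 0.059 × 0.94 × 0.86 × 0.84 × (1 − 0.81) = 0.0076122
  Arvamys: 0.407 × 0.94 × 0.22 × 0.18 × (1 − 0.11) = 0.013484
  Keraphila: 0.304 × 0.10 × 0.45 × 0.72 × (1 − 0.94) = 0.00059098
Marginal likelihood of the evidence = 0.023814.
P(Glyptodon | evidence) = 0.0021267 / 0.023814 ≈ 0.089
P(Bellomys | evidence) = 0.0076122 / 0.023814 ≈ 0.320
P(Arvamys | evidence) = 0.013484 / 0.023814 ≈ 0.566
P(Keraphila | evidence) = 0.00059098 / 0.023814 ≈ 0.025

0.089, 0.320, 0.566, 0.025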